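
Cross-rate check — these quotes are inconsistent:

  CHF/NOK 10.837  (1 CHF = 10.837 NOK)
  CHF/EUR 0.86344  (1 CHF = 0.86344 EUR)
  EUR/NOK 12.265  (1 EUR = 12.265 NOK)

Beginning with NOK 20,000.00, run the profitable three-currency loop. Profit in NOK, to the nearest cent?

Profit: NOK 466.30

Profitable loop is NOK → EUR → CHF → NOK:
NOK 20,000.00 ÷ 12.265 = EUR 1,630.66
EUR 1,630.66 ÷ 0.86344 = CHF 1,888.56
CHF 1,888.56 × 10.837 = NOK 20,466.30
Profit = NOK 20,466.30 − NOK 20,000.00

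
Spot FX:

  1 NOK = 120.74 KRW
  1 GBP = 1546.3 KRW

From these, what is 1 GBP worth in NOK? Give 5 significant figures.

GBP/NOK = 12.807

1 GBP × 1546.3 = 1546.3 KRW
1546.3 KRW ÷ 120.74 = 12.8069 NOK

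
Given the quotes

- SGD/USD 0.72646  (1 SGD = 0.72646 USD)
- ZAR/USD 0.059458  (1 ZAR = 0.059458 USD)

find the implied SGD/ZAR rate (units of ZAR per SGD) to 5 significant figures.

1 SGD × 0.72646 = 0.72646 USD
0.72646 USD ÷ 0.059458 = 12.218 ZAR

SGD/ZAR = 12.218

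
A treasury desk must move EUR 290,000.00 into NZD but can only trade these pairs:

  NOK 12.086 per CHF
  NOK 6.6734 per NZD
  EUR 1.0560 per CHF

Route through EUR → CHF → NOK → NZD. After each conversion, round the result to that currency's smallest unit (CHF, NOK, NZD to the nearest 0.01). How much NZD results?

NZD 497,358.46

EUR 290,000.00 ÷ 1.0560 = CHF 274,621.21
CHF 274,621.21 × 12.086 = NOK 3,319,071.94
NOK 3,319,071.94 ÷ 6.6734 = NZD 497,358.46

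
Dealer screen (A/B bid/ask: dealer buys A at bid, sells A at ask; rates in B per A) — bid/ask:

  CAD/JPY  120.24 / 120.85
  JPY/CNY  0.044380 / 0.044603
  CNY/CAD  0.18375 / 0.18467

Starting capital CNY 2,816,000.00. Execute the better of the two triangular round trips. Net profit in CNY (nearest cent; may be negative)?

Best loop CNY → JPY → CAD → CNY:
CNY 2,816,000.00 ÷ 0.044603 (buy JPY at ask) = JPY 63,134,767
JPY 63,134,767 ÷ 120.85 (buy CAD at ask) = CAD 522,422.56
CAD 522,422.56 ÷ 0.18467 (buy CNY at ask) = CNY 2,828,951.98

Net profit: CNY 12,951.98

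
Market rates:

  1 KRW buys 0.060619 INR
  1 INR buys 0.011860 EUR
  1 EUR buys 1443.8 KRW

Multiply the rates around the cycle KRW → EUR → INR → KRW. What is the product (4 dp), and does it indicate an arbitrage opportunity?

Around KRW → EUR → INR → KRW: 1 ÷ 1443.8 ÷ 0.011860 ÷ 0.060619 = 0.963384
Product < 1; profitable direction is KRW → INR → EUR → KRW.

0.9634 (arbitrage exists)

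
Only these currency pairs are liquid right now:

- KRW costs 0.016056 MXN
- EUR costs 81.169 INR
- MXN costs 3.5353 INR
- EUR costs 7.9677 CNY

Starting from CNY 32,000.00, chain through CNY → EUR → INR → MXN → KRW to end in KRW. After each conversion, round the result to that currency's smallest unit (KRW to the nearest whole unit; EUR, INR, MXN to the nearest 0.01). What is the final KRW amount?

KRW 5,743,069

CNY 32,000.00 ÷ 7.9677 = EUR 4,016.22
EUR 4,016.22 × 81.169 = INR 325,992.56
INR 325,992.56 ÷ 3.5353 = MXN 92,210.72
MXN 92,210.72 ÷ 0.016056 = KRW 5,743,069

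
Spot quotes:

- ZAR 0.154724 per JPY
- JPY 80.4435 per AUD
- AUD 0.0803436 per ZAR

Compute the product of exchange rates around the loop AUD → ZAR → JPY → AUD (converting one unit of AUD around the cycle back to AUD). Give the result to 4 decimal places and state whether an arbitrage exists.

Around AUD → ZAR → JPY → AUD: 1 ÷ 0.0803436 ÷ 0.154724 ÷ 80.4435 = 1.000000
Product ≈ 1 (deviation 0.000%, within rounding noise).

1.0000 (no arbitrage)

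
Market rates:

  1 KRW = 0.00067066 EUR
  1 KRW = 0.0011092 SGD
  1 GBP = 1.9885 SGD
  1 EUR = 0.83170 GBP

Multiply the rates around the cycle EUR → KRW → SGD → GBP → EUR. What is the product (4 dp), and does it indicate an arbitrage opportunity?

Around EUR → KRW → SGD → GBP → EUR: 1 ÷ 0.00067066 × 0.0011092 ÷ 1.9885 ÷ 0.83170 = 1.000035
Product ≈ 1 (deviation 0.003%, within rounding noise).

1.0000 (no arbitrage)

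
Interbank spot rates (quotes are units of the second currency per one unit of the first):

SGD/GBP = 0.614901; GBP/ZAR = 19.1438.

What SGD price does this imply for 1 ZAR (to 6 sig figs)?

ZAR/SGD = 0.0849506

1 ZAR ÷ 19.1438 = 0.0522362 GBP
0.0522362 GBP ÷ 0.614901 = 0.0849506 SGD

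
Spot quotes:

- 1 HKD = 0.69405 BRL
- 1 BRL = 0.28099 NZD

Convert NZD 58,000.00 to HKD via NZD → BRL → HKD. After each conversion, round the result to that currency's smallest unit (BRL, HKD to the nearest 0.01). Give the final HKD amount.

NZD 58,000.00 ÷ 0.28099 = BRL 206,413.04
BRL 206,413.04 ÷ 0.69405 = HKD 297,403.70

HKD 297,403.70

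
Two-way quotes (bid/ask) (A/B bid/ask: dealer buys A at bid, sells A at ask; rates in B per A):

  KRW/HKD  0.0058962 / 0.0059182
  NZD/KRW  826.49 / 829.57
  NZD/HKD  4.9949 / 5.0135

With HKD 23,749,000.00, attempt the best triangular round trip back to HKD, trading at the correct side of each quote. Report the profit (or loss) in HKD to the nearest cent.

Best loop HKD → KRW → NZD → HKD:
HKD 23,749,000.00 ÷ 0.0059182 (buy KRW at ask) = KRW 4,012,875,536
KRW 4,012,875,536 ÷ 829.57 (buy NZD at ask) = NZD 4,837,295.87
NZD 4,837,295.87 × 4.9949 (sell NZD at bid) = HKD 24,161,809.15

Net profit: HKD 412,809.15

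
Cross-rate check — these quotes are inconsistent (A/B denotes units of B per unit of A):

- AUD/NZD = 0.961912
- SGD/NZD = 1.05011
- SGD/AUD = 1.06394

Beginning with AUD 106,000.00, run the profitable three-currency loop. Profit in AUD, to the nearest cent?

Profit: AUD 2,764.75

Profitable loop is AUD → SGD → NZD → AUD:
AUD 106,000.00 ÷ 1.06394 = SGD 99,629.68
SGD 99,629.68 × 1.05011 = NZD 104,622.12
NZD 104,622.12 ÷ 0.961912 = AUD 108,764.75
Profit = AUD 108,764.75 − AUD 106,000.00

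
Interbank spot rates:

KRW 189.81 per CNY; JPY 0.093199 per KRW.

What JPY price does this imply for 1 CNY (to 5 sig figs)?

1 CNY × 189.81 = 189.81 KRW
189.81 KRW × 0.093199 = 17.6901 JPY

CNY/JPY = 17.690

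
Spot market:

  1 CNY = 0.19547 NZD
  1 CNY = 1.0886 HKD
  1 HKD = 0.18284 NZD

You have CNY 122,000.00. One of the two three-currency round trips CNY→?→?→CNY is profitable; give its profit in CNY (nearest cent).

Profit: CNY 2,227.93

Profitable loop is CNY → HKD → NZD → CNY:
CNY 122,000.00 × 1.0886 = HKD 132,809.20
HKD 132,809.20 × 0.18284 = NZD 24,282.83
NZD 24,282.83 ÷ 0.19547 = CNY 124,227.93
Profit = CNY 124,227.93 − CNY 122,000.00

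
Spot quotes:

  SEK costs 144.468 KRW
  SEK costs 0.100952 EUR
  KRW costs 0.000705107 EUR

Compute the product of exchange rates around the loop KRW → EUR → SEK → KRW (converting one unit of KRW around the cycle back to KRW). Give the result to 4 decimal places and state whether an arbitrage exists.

Around KRW → EUR → SEK → KRW: 1 × 0.000705107 ÷ 0.100952 × 144.468 = 1.009048
Product > 1; profitable direction is KRW → EUR → SEK → KRW.

1.0090 (arbitrage exists)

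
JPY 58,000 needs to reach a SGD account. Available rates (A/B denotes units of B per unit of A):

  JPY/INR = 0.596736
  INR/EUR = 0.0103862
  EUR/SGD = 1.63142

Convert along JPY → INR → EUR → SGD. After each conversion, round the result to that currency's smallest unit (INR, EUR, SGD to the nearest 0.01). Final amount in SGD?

JPY 58,000 × 0.596736 = INR 34,610.69
INR 34,610.69 × 0.0103862 = EUR 359.47
EUR 359.47 × 1.63142 = SGD 586.45

SGD 586.45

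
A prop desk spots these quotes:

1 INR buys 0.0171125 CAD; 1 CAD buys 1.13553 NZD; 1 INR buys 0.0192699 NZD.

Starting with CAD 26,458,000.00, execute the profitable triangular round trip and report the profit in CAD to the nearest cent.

Profit: CAD 222,233.42

Profitable loop is CAD → NZD → INR → CAD:
CAD 26,458,000.00 × 1.13553 = NZD 30,043,852.74
NZD 30,043,852.74 ÷ 0.0192699 = INR 1,559,107,869.79
INR 1,559,107,869.79 × 0.0171125 = CAD 26,680,233.42
Profit = CAD 26,680,233.42 − CAD 26,458,000.00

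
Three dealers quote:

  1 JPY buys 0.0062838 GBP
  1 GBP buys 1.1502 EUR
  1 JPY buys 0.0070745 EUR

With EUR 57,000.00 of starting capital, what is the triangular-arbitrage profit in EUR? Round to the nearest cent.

Profitable loop is EUR → JPY → GBP → EUR:
EUR 57,000.00 ÷ 0.0070745 = JPY 8,057,107
JPY 8,057,107 × 0.0062838 = GBP 50,629.25
GBP 50,629.25 × 1.1502 = EUR 58,233.76
Profit = EUR 58,233.76 − EUR 57,000.00

Profit: EUR 1,233.76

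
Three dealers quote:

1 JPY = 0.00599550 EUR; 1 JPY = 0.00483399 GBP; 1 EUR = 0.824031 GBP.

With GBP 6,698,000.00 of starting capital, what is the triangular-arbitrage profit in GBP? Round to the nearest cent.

Profitable loop is GBP → JPY → EUR → GBP:
GBP 6,698,000.00 ÷ 0.00483399 = JPY 1,385,604,852
JPY 1,385,604,852 × 0.00599550 = EUR 8,307,393.89
EUR 8,307,393.89 × 0.824031 = GBP 6,845,550.10
Profit = GBP 6,845,550.10 − GBP 6,698,000.00

Profit: GBP 147,550.10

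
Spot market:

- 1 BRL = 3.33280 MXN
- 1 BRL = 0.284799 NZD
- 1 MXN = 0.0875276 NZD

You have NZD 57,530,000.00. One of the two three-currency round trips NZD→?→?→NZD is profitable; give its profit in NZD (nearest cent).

Profit: NZD 1,396,437.64

Profitable loop is NZD → BRL → MXN → NZD:
NZD 57,530,000.00 ÷ 0.284799 = BRL 202,002,113.77
BRL 202,002,113.77 × 3.33280 = MXN 673,232,644.78
MXN 673,232,644.78 × 0.0875276 = NZD 58,926,437.64
Profit = NZD 58,926,437.64 − NZD 57,530,000.00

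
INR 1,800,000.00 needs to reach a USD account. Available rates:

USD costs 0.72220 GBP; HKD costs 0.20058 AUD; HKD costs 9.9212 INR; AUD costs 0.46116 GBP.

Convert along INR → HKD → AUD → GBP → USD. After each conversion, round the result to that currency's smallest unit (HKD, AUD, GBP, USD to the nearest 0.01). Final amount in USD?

USD 23,237.54

INR 1,800,000.00 ÷ 9.9212 = HKD 181,429.67
HKD 181,429.67 × 0.20058 = AUD 36,391.16
AUD 36,391.16 × 0.46116 = GBP 16,782.15
GBP 16,782.15 ÷ 0.72220 = USD 23,237.54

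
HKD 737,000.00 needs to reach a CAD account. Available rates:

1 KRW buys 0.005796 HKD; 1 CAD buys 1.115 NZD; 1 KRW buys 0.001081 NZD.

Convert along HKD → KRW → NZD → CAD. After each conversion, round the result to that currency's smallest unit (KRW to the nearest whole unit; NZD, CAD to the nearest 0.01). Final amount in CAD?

CAD 123,279.24

HKD 737,000.00 ÷ 0.005796 = KRW 127,156,660
KRW 127,156,660 × 0.001081 = NZD 137,456.35
NZD 137,456.35 ÷ 1.115 = CAD 123,279.24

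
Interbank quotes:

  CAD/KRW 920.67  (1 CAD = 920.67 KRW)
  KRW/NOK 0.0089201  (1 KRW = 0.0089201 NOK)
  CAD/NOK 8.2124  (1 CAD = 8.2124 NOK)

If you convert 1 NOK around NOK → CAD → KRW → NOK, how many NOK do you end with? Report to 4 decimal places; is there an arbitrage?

1.0000 (no arbitrage)

Around NOK → CAD → KRW → NOK: 1 ÷ 8.2124 × 920.67 × 0.0089201 = 1.000008
Product ≈ 1 (deviation 0.001%, within rounding noise).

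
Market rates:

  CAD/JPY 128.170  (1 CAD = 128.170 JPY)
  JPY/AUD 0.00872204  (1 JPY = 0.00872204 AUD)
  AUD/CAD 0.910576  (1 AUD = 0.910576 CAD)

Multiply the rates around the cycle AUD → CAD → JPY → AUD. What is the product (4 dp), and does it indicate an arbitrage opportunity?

Around AUD → CAD → JPY → AUD: 1 × 0.910576 × 128.170 × 0.00872204 = 1.017936
Product > 1; profitable direction is AUD → CAD → JPY → AUD.

1.0179 (arbitrage exists)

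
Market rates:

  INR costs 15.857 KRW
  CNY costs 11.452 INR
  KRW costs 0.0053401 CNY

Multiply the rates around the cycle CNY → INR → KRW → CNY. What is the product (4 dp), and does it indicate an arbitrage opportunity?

0.9697 (arbitrage exists)

Around CNY → INR → KRW → CNY: 1 × 11.452 × 15.857 × 0.0053401 = 0.969732
Product < 1; profitable direction is CNY → KRW → INR → CNY.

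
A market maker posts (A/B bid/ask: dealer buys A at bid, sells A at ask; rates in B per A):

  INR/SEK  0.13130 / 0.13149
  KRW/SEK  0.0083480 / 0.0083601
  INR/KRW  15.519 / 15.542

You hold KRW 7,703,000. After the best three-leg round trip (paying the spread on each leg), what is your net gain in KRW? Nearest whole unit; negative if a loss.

Net profit: KRW 81,061

Best loop KRW → INR → SEK → KRW:
KRW 7,703,000 ÷ 15.542 (buy INR at ask) = INR 495,624.76
INR 495,624.76 × 0.13130 (sell INR at bid) = SEK 65,075.53
SEK 65,075.53 ÷ 0.0083601 (buy KRW at ask) = KRW 7,784,061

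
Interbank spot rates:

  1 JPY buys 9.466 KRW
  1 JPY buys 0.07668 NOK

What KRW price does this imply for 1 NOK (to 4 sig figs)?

1 NOK ÷ 0.07668 = 13.0412 JPY
13.0412 JPY × 9.466 = 123.448 KRW

NOK/KRW = 123.4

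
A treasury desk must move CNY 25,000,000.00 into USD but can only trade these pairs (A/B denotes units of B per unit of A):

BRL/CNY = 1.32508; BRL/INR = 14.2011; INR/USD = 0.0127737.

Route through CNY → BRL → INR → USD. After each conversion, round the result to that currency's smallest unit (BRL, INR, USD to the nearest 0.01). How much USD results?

USD 3,422,446.02

CNY 25,000,000.00 ÷ 1.32508 = BRL 18,866,785.40
BRL 18,866,785.40 × 14.2011 = INR 267,929,106.14
INR 267,929,106.14 × 0.0127737 = USD 3,422,446.02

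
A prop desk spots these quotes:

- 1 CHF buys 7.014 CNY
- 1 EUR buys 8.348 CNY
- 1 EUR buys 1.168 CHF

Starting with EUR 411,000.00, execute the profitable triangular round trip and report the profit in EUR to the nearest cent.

Profit: EUR 7,808.66

Profitable loop is EUR → CNY → CHF → EUR:
EUR 411,000.00 × 8.348 = CNY 3,431,028.00
CNY 3,431,028.00 ÷ 7.014 = CHF 489,168.52
CHF 489,168.52 ÷ 1.168 = EUR 418,808.66
Profit = EUR 418,808.66 − EUR 411,000.00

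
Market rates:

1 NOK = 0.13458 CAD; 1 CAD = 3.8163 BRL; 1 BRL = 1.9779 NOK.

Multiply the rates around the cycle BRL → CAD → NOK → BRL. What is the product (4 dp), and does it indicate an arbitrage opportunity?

0.9844 (arbitrage exists)

Around BRL → CAD → NOK → BRL: 1 ÷ 3.8163 ÷ 0.13458 ÷ 1.9779 = 0.984402
Product < 1; profitable direction is BRL → NOK → CAD → BRL.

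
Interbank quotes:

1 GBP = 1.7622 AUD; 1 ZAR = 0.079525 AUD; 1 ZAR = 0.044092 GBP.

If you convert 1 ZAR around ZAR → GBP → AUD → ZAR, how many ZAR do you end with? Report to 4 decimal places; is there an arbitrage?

Around ZAR → GBP → AUD → ZAR: 1 × 0.044092 × 1.7622 ÷ 0.079525 = 0.977038
Product < 1; profitable direction is ZAR → AUD → GBP → ZAR.

0.9770 (arbitrage exists)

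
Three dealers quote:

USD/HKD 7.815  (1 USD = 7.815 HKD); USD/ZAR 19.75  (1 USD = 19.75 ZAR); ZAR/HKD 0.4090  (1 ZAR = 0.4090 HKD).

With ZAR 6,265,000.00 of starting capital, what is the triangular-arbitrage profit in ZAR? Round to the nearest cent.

Profit: ZAR 210,637.08

Profitable loop is ZAR → HKD → USD → ZAR:
ZAR 6,265,000.00 × 0.4090 = HKD 2,562,385.00
HKD 2,562,385.00 ÷ 7.815 = USD 327,880.36
USD 327,880.36 × 19.75 = ZAR 6,475,637.08
Profit = ZAR 6,475,637.08 − ZAR 6,265,000.00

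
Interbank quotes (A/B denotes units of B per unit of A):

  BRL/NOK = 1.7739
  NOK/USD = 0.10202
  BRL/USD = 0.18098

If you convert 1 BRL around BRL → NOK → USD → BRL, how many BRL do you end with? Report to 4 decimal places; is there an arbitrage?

Around BRL → NOK → USD → BRL: 1 × 1.7739 × 0.10202 ÷ 0.18098 = 0.999963
Product ≈ 1 (deviation 0.004%, within rounding noise).

1.0000 (no arbitrage)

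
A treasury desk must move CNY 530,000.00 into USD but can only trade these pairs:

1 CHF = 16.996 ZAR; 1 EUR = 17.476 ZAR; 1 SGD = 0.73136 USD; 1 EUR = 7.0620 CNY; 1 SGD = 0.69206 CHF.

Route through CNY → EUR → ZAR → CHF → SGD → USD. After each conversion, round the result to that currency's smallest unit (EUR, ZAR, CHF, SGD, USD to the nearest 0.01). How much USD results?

CNY 530,000.00 ÷ 7.0620 = EUR 75,049.56
EUR 75,049.56 × 17.476 = ZAR 1,311,566.11
ZAR 1,311,566.11 ÷ 16.996 = CHF 77,169.11
CHF 77,169.11 ÷ 0.69206 = SGD 111,506.39
SGD 111,506.39 × 0.73136 = USD 81,551.31

USD 81,551.31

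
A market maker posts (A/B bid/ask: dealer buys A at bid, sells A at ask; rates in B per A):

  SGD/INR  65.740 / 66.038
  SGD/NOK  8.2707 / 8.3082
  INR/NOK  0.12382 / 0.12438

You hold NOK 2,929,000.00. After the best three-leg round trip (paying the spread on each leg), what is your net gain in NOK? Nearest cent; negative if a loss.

Net profit: NOK 20,287.94

Best loop NOK → INR → SGD → NOK:
NOK 2,929,000.00 ÷ 0.12438 (buy INR at ask) = INR 23,548,802.06
INR 23,548,802.06 ÷ 66.038 (buy SGD at ask) = SGD 356,594.72
SGD 356,594.72 × 8.2707 (sell SGD at bid) = NOK 2,949,287.94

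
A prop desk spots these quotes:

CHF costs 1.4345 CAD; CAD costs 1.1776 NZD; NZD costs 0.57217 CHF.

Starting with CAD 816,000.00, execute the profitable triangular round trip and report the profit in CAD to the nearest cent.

Profitable loop is CAD → CHF → NZD → CAD:
CAD 816,000.00 ÷ 1.4345 = CHF 568,839.32
CHF 568,839.32 ÷ 0.57217 = NZD 994,178.86
NZD 994,178.86 ÷ 1.1776 = CAD 844,241.56
Profit = CAD 844,241.56 − CAD 816,000.00

Profit: CAD 28,241.56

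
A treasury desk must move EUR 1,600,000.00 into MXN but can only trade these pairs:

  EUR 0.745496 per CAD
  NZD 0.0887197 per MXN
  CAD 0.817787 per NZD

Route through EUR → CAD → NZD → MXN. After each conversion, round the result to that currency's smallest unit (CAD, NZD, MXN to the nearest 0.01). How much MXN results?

MXN 29,581,105.32

EUR 1,600,000.00 ÷ 0.745496 = CAD 2,146,222.11
CAD 2,146,222.11 ÷ 0.817787 = NZD 2,624,426.79
NZD 2,624,426.79 ÷ 0.0887197 = MXN 29,581,105.32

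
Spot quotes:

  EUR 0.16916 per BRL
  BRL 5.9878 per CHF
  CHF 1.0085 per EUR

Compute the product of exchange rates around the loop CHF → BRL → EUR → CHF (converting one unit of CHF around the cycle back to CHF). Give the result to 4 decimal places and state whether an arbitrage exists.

1.0215 (arbitrage exists)

Around CHF → BRL → EUR → CHF: 1 × 5.9878 × 0.16916 × 1.0085 = 1.021506
Product > 1; profitable direction is CHF → BRL → EUR → CHF.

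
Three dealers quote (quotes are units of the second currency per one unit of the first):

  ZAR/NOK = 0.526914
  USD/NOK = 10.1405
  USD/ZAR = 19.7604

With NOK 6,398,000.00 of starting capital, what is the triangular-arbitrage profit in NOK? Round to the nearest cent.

Profit: NOK 171,318.76

Profitable loop is NOK → USD → ZAR → NOK:
NOK 6,398,000.00 ÷ 10.1405 = USD 630,935.36
USD 630,935.36 × 19.7604 = ZAR 12,467,535.05
ZAR 12,467,535.05 × 0.526914 = NOK 6,569,318.76
Profit = NOK 6,569,318.76 − NOK 6,398,000.00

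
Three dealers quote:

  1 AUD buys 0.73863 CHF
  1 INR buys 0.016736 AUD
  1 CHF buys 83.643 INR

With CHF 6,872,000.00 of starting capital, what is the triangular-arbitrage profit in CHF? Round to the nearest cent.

Profit: CHF 233,446.31

Profitable loop is CHF → INR → AUD → CHF:
CHF 6,872,000.00 × 83.643 = INR 574,794,696.00
INR 574,794,696.00 × 0.016736 = AUD 9,619,764.03
AUD 9,619,764.03 × 0.73863 = CHF 7,105,446.31
Profit = CHF 7,105,446.31 − CHF 6,872,000.00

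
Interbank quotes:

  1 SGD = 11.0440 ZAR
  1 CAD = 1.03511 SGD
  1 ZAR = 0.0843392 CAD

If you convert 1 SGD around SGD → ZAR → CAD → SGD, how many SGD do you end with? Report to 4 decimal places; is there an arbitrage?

0.9641 (arbitrage exists)

Around SGD → ZAR → CAD → SGD: 1 × 11.0440 × 0.0843392 × 1.03511 = 0.964145
Product < 1; profitable direction is SGD → CAD → ZAR → SGD.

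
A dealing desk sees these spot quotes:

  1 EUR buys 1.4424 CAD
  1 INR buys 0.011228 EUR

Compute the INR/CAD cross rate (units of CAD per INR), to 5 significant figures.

1 INR × 0.011228 = 0.011228 EUR
0.011228 EUR × 1.4424 = 0.0161953 CAD

INR/CAD = 0.016195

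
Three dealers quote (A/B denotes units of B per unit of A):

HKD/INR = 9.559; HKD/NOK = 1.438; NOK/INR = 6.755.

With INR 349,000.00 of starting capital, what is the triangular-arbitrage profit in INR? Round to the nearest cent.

Profit: INR 5,647.75

Profitable loop is INR → HKD → NOK → INR:
INR 349,000.00 ÷ 9.559 = HKD 36,510.10
HKD 36,510.10 × 1.438 = NOK 52,501.52
NOK 52,501.52 × 6.755 = INR 354,647.75
Profit = INR 354,647.75 − INR 349,000.00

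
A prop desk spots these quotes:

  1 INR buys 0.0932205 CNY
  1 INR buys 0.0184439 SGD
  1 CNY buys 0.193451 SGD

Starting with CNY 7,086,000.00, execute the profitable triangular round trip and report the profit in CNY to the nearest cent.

Profitable loop is CNY → INR → SGD → CNY:
CNY 7,086,000.00 ÷ 0.0932205 = INR 76,013,323.25
INR 76,013,323.25 × 0.0184439 = SGD 1,401,982.13
SGD 1,401,982.13 ÷ 0.193451 = CNY 7,247,220.91
Profit = CNY 7,247,220.91 − CNY 7,086,000.00

Profit: CNY 161,220.91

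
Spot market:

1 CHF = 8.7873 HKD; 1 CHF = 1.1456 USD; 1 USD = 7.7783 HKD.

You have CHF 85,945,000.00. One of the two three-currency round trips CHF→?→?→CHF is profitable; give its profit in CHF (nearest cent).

Profit: CHF 1,208,103.47

Profitable loop is CHF → USD → HKD → CHF:
CHF 85,945,000.00 × 1.1456 = USD 98,458,592.00
USD 98,458,592.00 × 7.7783 = HKD 765,840,466.15
HKD 765,840,466.15 ÷ 8.7873 = CHF 87,153,103.47
Profit = CHF 87,153,103.47 − CHF 85,945,000.00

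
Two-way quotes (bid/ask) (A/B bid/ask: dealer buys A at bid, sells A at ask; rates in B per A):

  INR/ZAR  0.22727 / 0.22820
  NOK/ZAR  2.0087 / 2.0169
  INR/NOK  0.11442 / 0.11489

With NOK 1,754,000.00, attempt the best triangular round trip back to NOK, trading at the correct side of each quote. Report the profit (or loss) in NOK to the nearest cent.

Net profit: NOK 12,570.49

Best loop NOK → ZAR → INR → NOK:
NOK 1,754,000.00 × 2.0087 (sell NOK at bid) = ZAR 3,523,259.80
ZAR 3,523,259.80 ÷ 0.22820 (buy INR at ask) = INR 15,439,350.57
INR 15,439,350.57 × 0.11442 (sell INR at bid) = NOK 1,766,570.49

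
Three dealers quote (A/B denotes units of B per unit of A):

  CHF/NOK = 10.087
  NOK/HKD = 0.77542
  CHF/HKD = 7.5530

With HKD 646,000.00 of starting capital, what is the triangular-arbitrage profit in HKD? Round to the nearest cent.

Profitable loop is HKD → CHF → NOK → HKD:
HKD 646,000.00 ÷ 7.5530 = CHF 85,528.93
CHF 85,528.93 × 10.087 = NOK 862,730.31
NOK 862,730.31 × 0.77542 = HKD 668,978.33
Profit = HKD 668,978.33 − HKD 646,000.00

Profit: HKD 22,978.33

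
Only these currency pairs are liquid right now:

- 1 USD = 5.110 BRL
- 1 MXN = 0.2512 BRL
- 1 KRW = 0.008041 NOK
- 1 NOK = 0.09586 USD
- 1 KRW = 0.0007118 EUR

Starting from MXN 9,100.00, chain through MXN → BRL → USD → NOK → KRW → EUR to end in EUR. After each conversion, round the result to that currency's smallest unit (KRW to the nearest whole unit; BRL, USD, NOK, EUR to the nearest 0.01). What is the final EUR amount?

EUR 413.09

MXN 9,100.00 × 0.2512 = BRL 2,285.92
BRL 2,285.92 ÷ 5.110 = USD 447.34
USD 447.34 ÷ 0.09586 = NOK 4,666.60
NOK 4,666.60 ÷ 0.008041 = KRW 580,351
KRW 580,351 × 0.0007118 = EUR 413.09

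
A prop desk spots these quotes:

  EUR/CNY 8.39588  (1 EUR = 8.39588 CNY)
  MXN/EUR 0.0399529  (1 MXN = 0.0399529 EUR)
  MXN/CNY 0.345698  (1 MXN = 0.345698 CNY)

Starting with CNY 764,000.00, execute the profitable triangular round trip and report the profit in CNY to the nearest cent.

Profitable loop is CNY → EUR → MXN → CNY:
CNY 764,000.00 ÷ 8.39588 = EUR 90,997.01
EUR 90,997.01 ÷ 0.0399529 = MXN 2,277,607.20
MXN 2,277,607.20 × 0.345698 = CNY 787,364.25
Profit = CNY 787,364.25 − CNY 764,000.00

Profit: CNY 23,364.25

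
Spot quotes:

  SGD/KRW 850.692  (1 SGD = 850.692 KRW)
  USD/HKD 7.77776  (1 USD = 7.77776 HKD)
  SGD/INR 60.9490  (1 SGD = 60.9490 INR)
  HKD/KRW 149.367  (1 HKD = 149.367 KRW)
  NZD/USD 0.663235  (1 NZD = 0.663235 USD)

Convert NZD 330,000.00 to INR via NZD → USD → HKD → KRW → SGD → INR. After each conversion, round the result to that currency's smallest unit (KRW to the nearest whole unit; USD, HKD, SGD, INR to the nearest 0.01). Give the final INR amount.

NZD 330,000.00 × 0.663235 = USD 218,867.55
USD 218,867.55 × 7.77776 = HKD 1,702,299.28
HKD 1,702,299.28 × 149.367 = KRW 254,267,337
KRW 254,267,337 ÷ 850.692 = SGD 298,894.71
SGD 298,894.71 × 60.9490 = INR 18,217,333.68

INR 18,217,333.68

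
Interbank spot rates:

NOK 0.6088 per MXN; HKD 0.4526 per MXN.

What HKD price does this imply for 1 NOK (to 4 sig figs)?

NOK/HKD = 0.7434

1 NOK ÷ 0.6088 = 1.64258 MXN
1.64258 MXN × 0.4526 = 0.74343 HKD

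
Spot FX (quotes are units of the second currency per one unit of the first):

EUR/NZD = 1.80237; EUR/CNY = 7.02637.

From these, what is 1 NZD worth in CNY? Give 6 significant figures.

NZD/CNY = 3.89841

1 NZD ÷ 1.80237 = 0.554825 EUR
0.554825 EUR × 7.02637 = 3.89841 CNY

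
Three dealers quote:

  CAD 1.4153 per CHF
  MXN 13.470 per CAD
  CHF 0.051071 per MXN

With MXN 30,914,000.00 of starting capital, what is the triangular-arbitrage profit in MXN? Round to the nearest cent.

Profitable loop is MXN → CAD → CHF → MXN:
MXN 30,914,000.00 ÷ 13.470 = CAD 2,295,025.98
CAD 2,295,025.98 ÷ 1.4153 = CHF 1,621,582.69
CHF 1,621,582.69 ÷ 0.051071 = MXN 31,751,535.94
Profit = MXN 31,751,535.94 − MXN 30,914,000.00

Profit: MXN 837,535.94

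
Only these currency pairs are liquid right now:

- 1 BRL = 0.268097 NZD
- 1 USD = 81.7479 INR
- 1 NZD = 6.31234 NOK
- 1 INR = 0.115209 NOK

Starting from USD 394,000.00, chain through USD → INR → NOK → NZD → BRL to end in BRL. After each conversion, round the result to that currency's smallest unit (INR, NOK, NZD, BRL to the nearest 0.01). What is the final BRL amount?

USD 394,000.00 × 81.7479 = INR 32,208,672.60
INR 32,208,672.60 × 0.115209 = NOK 3,710,728.96
NOK 3,710,728.96 ÷ 6.31234 = NZD 587,853.15
NZD 587,853.15 ÷ 0.268097 = BRL 2,192,688.28

BRL 2,192,688.28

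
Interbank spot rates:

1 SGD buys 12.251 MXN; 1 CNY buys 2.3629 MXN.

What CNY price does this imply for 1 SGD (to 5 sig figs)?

1 SGD × 12.251 = 12.251 MXN
12.251 MXN ÷ 2.3629 = 5.18473 CNY

SGD/CNY = 5.1847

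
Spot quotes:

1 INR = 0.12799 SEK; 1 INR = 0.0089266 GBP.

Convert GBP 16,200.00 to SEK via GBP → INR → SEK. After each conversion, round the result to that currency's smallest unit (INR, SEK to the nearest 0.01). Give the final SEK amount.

GBP 16,200.00 ÷ 0.0089266 = INR 1,814,800.71
INR 1,814,800.71 × 0.12799 = SEK 232,276.34

SEK 232,276.34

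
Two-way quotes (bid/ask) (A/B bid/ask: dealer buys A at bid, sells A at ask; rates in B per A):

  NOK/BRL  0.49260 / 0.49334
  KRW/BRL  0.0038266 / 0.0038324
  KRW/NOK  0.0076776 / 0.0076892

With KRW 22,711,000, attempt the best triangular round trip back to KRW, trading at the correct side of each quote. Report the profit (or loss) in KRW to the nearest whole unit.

Net profit: KRW 198,828

Best loop KRW → BRL → NOK → KRW:
KRW 22,711,000 × 0.0038266 (sell KRW at bid) = BRL 86,905.91
BRL 86,905.91 ÷ 0.49334 (buy NOK at ask) = NOK 176,158.25
NOK 176,158.25 ÷ 0.0076892 (buy KRW at ask) = KRW 22,909,828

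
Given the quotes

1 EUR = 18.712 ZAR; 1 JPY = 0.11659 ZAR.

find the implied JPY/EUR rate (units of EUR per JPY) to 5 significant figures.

JPY/EUR = 0.0062308

1 JPY × 0.11659 = 0.11659 ZAR
0.11659 ZAR ÷ 18.712 = 0.00623076 EUR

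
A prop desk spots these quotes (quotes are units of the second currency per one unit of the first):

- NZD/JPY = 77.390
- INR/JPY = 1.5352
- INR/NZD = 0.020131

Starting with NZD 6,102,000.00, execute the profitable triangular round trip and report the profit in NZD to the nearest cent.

Profitable loop is NZD → JPY → INR → NZD:
NZD 6,102,000.00 × 77.390 = JPY 472,233,780
JPY 472,233,780 ÷ 1.5352 = INR 307,604,077.64
INR 307,604,077.64 × 0.020131 = NZD 6,192,377.69
Profit = NZD 6,192,377.69 − NZD 6,102,000.00

Profit: NZD 90,377.69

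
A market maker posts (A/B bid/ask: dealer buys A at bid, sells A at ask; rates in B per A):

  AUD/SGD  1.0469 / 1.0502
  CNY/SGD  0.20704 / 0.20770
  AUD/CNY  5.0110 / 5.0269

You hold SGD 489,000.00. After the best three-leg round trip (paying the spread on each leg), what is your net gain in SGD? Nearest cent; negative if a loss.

Net profit: SGD 1,317.41

Best loop SGD → CNY → AUD → SGD:
SGD 489,000.00 ÷ 0.20770 (buy CNY at ask) = CNY 2,354,357.25
CNY 2,354,357.25 ÷ 5.0269 (buy AUD at ask) = AUD 468,351.72
AUD 468,351.72 × 1.0469 (sell AUD at bid) = SGD 490,317.41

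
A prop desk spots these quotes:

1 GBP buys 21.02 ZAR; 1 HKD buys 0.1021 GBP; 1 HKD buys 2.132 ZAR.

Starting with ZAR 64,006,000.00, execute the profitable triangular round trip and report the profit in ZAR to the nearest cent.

Profitable loop is ZAR → HKD → GBP → ZAR:
ZAR 64,006,000.00 ÷ 2.132 = HKD 30,021,575.98
HKD 30,021,575.98 × 0.1021 = GBP 3,065,202.91
GBP 3,065,202.91 × 21.02 = ZAR 64,430,565.13
Profit = ZAR 64,430,565.13 − ZAR 64,006,000.00

Profit: ZAR 424,565.13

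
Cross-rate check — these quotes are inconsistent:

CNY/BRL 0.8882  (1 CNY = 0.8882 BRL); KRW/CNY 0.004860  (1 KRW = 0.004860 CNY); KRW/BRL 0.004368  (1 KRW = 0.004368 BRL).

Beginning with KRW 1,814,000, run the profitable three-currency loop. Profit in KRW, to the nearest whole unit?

Profit: KRW 21,578

Profitable loop is KRW → BRL → CNY → KRW:
KRW 1,814,000 × 0.004368 = BRL 7,923.55
BRL 7,923.55 ÷ 0.8882 = CNY 8,920.91
CNY 8,920.91 ÷ 0.004860 = KRW 1,835,578
Profit = KRW 1,835,578 − KRW 1,814,000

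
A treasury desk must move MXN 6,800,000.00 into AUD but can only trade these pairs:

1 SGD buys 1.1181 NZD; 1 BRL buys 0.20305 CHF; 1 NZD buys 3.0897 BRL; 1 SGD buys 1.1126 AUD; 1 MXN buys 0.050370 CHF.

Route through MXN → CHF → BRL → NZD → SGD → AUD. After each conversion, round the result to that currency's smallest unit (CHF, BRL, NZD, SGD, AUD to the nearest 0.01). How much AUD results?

MXN 6,800,000.00 × 0.050370 = CHF 342,516.00
CHF 342,516.00 ÷ 0.20305 = BRL 1,686,855.45
BRL 1,686,855.45 ÷ 3.0897 = NZD 545,960.92
NZD 545,960.92 ÷ 1.1181 = SGD 488,293.46
SGD 488,293.46 × 1.1126 = AUD 543,275.30

AUD 543,275.30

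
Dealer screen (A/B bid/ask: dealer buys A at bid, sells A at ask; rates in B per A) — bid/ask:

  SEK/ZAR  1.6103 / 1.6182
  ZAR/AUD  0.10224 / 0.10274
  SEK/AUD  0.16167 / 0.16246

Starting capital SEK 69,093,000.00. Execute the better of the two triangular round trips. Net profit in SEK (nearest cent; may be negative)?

Best loop SEK → ZAR → AUD → SEK:
SEK 69,093,000.00 × 1.6103 (sell SEK at bid) = ZAR 111,260,457.90
ZAR 111,260,457.90 × 0.10224 (sell ZAR at bid) = AUD 11,375,269.22
AUD 11,375,269.22 ÷ 0.16246 (buy SEK at ask) = SEK 70,018,892.13

Net profit: SEK 925,892.13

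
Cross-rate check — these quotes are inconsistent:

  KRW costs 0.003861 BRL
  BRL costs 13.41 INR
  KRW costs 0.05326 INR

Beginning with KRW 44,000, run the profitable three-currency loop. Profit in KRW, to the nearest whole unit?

Profitable loop is KRW → INR → BRL → KRW:
KRW 44,000 × 0.05326 = INR 2,343.44
INR 2,343.44 ÷ 13.41 = BRL 174.75
BRL 174.75 ÷ 0.003861 = KRW 45,261
Profit = KRW 45,261 − KRW 44,000

Profit: KRW 1,261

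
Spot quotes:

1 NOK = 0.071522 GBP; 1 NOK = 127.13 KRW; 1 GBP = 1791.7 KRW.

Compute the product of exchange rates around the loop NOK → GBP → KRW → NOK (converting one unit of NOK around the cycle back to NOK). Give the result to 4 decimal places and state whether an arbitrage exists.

1.0080 (arbitrage exists)

Around NOK → GBP → KRW → NOK: 1 × 0.071522 × 1791.7 ÷ 127.13 = 1.007992
Product > 1; profitable direction is NOK → GBP → KRW → NOK.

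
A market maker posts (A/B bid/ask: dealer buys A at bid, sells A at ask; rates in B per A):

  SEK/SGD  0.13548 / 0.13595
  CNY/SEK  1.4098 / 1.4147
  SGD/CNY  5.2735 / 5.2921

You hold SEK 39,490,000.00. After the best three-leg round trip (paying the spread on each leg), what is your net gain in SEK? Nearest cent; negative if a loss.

Net profit: SEK 285,786.72

Best loop SEK → SGD → CNY → SEK:
SEK 39,490,000.00 × 0.13548 (sell SEK at bid) = SGD 5,350,105.20
SGD 5,350,105.20 × 5.2735 (sell SGD at bid) = CNY 28,213,779.77
CNY 28,213,779.77 × 1.4098 (sell CNY at bid) = SEK 39,775,786.72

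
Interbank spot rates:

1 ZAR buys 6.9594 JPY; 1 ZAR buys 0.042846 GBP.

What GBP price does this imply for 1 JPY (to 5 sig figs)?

1 JPY ÷ 6.9594 = 0.143691 ZAR
0.143691 ZAR × 0.042846 = 0.00615657 GBP

JPY/GBP = 0.0061566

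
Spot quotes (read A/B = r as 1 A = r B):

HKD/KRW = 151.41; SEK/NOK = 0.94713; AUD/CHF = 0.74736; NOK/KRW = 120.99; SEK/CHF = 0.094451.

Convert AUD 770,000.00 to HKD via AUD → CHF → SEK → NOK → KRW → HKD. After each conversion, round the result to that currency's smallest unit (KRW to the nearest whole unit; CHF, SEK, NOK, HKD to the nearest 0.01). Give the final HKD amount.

HKD 4,611,248.48

AUD 770,000.00 × 0.74736 = CHF 575,467.20
CHF 575,467.20 ÷ 0.094451 = SEK 6,092,759.21
SEK 6,092,759.21 × 0.94713 = NOK 5,770,635.03
NOK 5,770,635.03 × 120.99 = KRW 698,189,132
KRW 698,189,132 ÷ 151.41 = HKD 4,611,248.48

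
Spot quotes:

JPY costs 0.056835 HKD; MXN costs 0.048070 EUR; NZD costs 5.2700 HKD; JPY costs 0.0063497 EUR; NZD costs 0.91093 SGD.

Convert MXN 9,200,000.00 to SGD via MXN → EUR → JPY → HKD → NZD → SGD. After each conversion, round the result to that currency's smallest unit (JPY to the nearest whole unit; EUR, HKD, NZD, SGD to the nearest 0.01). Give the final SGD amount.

SGD 684,225.09

MXN 9,200,000.00 × 0.048070 = EUR 442,244.00
EUR 442,244.00 ÷ 0.0063497 = JPY 69,648,015
JPY 69,648,015 × 0.056835 = HKD 3,958,444.93
HKD 3,958,444.93 ÷ 5.2700 = NZD 751,128.07
NZD 751,128.07 × 0.91093 = SGD 684,225.09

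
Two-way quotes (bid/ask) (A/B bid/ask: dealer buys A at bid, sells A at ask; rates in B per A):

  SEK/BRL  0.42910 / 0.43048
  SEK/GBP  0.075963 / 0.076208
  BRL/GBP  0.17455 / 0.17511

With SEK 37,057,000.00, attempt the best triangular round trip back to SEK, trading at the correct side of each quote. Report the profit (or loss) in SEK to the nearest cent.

Best loop SEK → GBP → BRL → SEK:
SEK 37,057,000.00 × 0.075963 (sell SEK at bid) = GBP 2,814,960.89
GBP 2,814,960.89 ÷ 0.17511 (buy BRL at ask) = BRL 16,075,386.28
BRL 16,075,386.28 ÷ 0.43048 (buy SEK at ask) = SEK 37,342,934.11

Net profit: SEK 285,934.11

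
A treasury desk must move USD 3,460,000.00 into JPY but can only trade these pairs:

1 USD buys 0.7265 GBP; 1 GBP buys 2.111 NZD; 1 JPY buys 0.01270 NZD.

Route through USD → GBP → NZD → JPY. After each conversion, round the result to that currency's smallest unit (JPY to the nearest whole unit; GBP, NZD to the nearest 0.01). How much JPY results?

JPY 417,826,739

USD 3,460,000.00 × 0.7265 = GBP 2,513,690.00
GBP 2,513,690.00 × 2.111 = NZD 5,306,399.59
NZD 5,306,399.59 ÷ 0.01270 = JPY 417,826,739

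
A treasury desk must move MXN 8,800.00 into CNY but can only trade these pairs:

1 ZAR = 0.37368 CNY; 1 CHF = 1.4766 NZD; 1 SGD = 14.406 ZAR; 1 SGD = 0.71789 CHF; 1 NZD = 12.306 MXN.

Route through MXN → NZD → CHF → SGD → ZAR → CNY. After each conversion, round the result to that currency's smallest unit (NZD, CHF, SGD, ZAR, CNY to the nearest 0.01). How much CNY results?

CNY 3,631.53

MXN 8,800.00 ÷ 12.306 = NZD 715.10
NZD 715.10 ÷ 1.4766 = CHF 484.29
CHF 484.29 ÷ 0.71789 = SGD 674.60
SGD 674.60 × 14.406 = ZAR 9,718.29
ZAR 9,718.29 × 0.37368 = CNY 3,631.53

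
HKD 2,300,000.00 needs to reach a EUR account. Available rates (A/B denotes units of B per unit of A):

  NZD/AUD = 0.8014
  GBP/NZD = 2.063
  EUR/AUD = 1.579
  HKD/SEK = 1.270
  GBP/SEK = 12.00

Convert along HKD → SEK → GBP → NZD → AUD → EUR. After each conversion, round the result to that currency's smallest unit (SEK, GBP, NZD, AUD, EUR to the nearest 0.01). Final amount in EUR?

EUR 254,868.85

HKD 2,300,000.00 × 1.270 = SEK 2,921,000.00
SEK 2,921,000.00 ÷ 12.00 = GBP 243,416.67
GBP 243,416.67 × 2.063 = NZD 502,168.59
NZD 502,168.59 × 0.8014 = AUD 402,437.91
AUD 402,437.91 ÷ 1.579 = EUR 254,868.85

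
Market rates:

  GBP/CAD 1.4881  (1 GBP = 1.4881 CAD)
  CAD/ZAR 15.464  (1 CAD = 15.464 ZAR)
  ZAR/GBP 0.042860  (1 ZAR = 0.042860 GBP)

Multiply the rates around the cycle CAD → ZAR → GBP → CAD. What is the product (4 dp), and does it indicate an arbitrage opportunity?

0.9863 (arbitrage exists)

Around CAD → ZAR → GBP → CAD: 1 × 15.464 × 0.042860 × 1.4881 = 0.986293
Product < 1; profitable direction is CAD → GBP → ZAR → CAD.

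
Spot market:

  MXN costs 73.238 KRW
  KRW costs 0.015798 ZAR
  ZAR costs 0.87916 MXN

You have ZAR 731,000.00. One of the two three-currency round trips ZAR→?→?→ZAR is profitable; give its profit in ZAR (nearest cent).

Profitable loop is ZAR → MXN → KRW → ZAR:
ZAR 731,000.00 × 0.87916 = MXN 642,665.96
MXN 642,665.96 × 73.238 = KRW 47,067,570
KRW 47,067,570 × 0.015798 = ZAR 743,573.46
Profit = ZAR 743,573.46 − ZAR 731,000.00

Profit: ZAR 12,573.46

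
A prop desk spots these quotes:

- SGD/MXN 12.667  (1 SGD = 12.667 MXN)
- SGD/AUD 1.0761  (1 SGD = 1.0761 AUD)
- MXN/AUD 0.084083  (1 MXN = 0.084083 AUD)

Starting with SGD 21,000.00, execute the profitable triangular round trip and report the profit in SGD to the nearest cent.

Profit: SGD 217.29

Profitable loop is SGD → AUD → MXN → SGD:
SGD 21,000.00 × 1.0761 = AUD 22,598.10
AUD 22,598.10 ÷ 0.084083 = MXN 268,759.44
MXN 268,759.44 ÷ 12.667 = SGD 21,217.29
Profit = SGD 21,217.29 − SGD 21,000.00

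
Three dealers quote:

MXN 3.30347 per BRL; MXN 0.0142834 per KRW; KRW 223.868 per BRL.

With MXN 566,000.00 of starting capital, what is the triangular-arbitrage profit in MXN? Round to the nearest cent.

Profit: MXN 18,740.51

Profitable loop is MXN → KRW → BRL → MXN:
MXN 566,000.00 ÷ 0.0142834 = KRW 39,626,419
KRW 39,626,419 ÷ 223.868 = BRL 177,007.97
BRL 177,007.97 × 3.30347 = MXN 584,740.51
Profit = MXN 584,740.51 − MXN 566,000.00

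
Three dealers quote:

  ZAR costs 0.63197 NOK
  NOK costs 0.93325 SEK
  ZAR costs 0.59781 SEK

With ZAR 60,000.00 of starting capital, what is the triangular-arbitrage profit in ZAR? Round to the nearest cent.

Profitable loop is ZAR → SEK → NOK → ZAR:
ZAR 60,000.00 × 0.59781 = SEK 35,868.60
SEK 35,868.60 ÷ 0.93325 = NOK 38,434.07
NOK 38,434.07 ÷ 0.63197 = ZAR 60,816.30
Profit = ZAR 60,816.30 − ZAR 60,000.00

Profit: ZAR 816.30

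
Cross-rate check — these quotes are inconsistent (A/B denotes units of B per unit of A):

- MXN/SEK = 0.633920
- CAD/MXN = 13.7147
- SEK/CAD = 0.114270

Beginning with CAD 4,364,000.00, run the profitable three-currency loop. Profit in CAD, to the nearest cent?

Profitable loop is CAD → SEK → MXN → CAD:
CAD 4,364,000.00 ÷ 0.114270 = SEK 38,190,251.16
SEK 38,190,251.16 ÷ 0.633920 = MXN 60,244,591.05
MXN 60,244,591.05 ÷ 13.7147 = CAD 4,392,702.07
Profit = CAD 4,392,702.07 − CAD 4,364,000.00

Profit: CAD 28,702.07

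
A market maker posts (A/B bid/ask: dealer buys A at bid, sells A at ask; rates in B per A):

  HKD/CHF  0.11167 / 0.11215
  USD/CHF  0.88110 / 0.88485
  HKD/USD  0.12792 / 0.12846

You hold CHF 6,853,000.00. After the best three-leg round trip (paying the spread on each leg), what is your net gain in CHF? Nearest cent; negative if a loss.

Best loop CHF → HKD → USD → CHF:
CHF 6,853,000.00 ÷ 0.11215 (buy HKD at ask) = HKD 61,105,662.06
HKD 61,105,662.06 × 0.12792 (sell HKD at bid) = USD 7,816,636.29
USD 7,816,636.29 × 0.88110 (sell USD at bid) = CHF 6,887,238.24

Net profit: CHF 34,238.24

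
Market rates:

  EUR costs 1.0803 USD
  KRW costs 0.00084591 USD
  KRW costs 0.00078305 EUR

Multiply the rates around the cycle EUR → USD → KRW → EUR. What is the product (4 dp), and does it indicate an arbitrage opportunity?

1.0000 (no arbitrage)

Around EUR → USD → KRW → EUR: 1 × 1.0803 ÷ 0.00084591 × 0.00078305 = 1.000022
Product ≈ 1 (deviation 0.002%, within rounding noise).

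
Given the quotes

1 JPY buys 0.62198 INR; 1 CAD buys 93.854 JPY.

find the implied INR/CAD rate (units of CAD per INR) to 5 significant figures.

1 INR ÷ 0.62198 = 1.60777 JPY
1.60777 JPY ÷ 93.854 = 0.0171305 CAD

INR/CAD = 0.017131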